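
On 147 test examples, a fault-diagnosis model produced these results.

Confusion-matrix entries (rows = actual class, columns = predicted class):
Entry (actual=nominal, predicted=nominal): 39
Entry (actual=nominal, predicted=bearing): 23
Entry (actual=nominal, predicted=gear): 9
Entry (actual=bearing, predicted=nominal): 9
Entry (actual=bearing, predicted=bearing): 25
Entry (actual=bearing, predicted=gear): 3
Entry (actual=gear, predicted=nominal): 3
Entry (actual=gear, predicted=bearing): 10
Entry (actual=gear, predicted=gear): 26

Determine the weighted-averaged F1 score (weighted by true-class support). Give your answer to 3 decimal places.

Per-class F1 score (2·TP/(2·TP+FP+FN)):
  nominal: TP=39, FP=9+3=12, FN=23+9=32 → 78/122 = 0.6393
  bearing: TP=25, FP=23+10=33, FN=9+3=12 → 50/95 = 0.5263
  gear: TP=26, FP=9+3=12, FN=3+10=13 → 52/77 = 0.6753
Weighted-F1 score = Σ (supportᵢ/N)·F1 scoreᵢ with N=147: (71/147)·0.6393 + (37/147)·0.5263 + (39/147)·0.6753 = 0.620

0.620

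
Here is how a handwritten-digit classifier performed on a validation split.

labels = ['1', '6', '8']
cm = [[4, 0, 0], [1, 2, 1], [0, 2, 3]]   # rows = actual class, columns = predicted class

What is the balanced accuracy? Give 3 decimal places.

0.700

Balanced accuracy = mean of per-class recall.
  1: recall = 4/4 = 1.0000
  6: recall = 2/4 = 0.5000
  8: recall = 3/5 = 0.6000
Mean = (1.0000 + 0.5000 + 0.6000) / 3 = 0.700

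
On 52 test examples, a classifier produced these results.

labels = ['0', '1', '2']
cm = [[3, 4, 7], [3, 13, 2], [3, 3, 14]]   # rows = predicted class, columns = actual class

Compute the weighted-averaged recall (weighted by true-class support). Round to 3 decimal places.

0.577

Per-class recall (TP/(TP+FN)):
  0: TP=3, FN=3+3=6 → 3/9 = 0.3333
  1: TP=13, FN=4+3=7 → 13/20 = 0.6500
  2: TP=14, FN=7+2=9 → 14/23 = 0.6087
Weighted-recall = Σ (supportᵢ/N)·recallᵢ with N=52: (9/52)·0.3333 + (20/52)·0.6500 + (23/52)·0.6087 = 0.577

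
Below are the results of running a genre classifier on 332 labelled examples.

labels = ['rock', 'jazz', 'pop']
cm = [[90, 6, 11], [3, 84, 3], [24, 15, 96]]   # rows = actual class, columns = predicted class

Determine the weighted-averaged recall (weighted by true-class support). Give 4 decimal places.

Per-class recall (TP/(TP+FN)):
  rock: TP=90, FN=6+11=17 → 90/107 = 0.84112
  jazz: TP=84, FN=3+3=6 → 84/90 = 0.93333
  pop: TP=96, FN=24+15=39 → 96/135 = 0.71111
Weighted-recall = Σ (supportᵢ/N)·recallᵢ with N=332: (107/332)·0.84112 + (90/332)·0.93333 + (135/332)·0.71111 = 0.8133

0.8133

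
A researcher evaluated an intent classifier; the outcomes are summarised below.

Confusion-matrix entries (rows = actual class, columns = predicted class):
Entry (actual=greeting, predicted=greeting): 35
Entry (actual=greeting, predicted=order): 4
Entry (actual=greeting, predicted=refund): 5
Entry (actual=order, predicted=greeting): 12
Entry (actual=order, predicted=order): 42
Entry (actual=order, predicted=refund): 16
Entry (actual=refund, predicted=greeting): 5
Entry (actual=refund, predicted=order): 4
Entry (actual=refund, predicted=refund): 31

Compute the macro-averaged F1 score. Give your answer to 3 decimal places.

Per-class F1 score (2·TP/(2·TP+FP+FN)):
  greeting: TP=35, FP=12+5=17, FN=4+5=9 → 70/96 = 0.7292
  order: TP=42, FP=4+4=8, FN=12+16=28 → 84/120 = 0.7000
  refund: TP=31, FP=5+16=21, FN=5+4=9 → 62/92 = 0.6739
Macro-F1 score = mean = (0.7292 + 0.7000 + 0.6739) / 3 = 0.701

0.701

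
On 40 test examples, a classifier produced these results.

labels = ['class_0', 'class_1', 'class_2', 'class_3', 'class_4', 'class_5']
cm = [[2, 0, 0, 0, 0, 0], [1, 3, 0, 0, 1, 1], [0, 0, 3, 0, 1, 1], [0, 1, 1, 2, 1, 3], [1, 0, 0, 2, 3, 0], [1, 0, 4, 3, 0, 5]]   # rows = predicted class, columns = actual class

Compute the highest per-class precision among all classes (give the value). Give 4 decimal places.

1.0000

Per-class precision (TP/(TP+FP)):
  class_0: TP=2, FP=0+0+0+0+0=0 → 2/2 = 1.00000
  class_1: TP=3, FP=1+0+0+1+1=3 → 3/6 = 0.50000
  class_2: TP=3, FP=0+0+0+1+1=2 → 3/5 = 0.60000
  class_3: TP=2, FP=0+1+1+1+3=6 → 2/8 = 0.25000
  class_4: TP=3, FP=1+0+0+2+0=3 → 3/6 = 0.50000
  class_5: TP=5, FP=1+0+4+3+0=8 → 5/13 = 0.38462
Highest is class 'class_0' with precision = 1.0000.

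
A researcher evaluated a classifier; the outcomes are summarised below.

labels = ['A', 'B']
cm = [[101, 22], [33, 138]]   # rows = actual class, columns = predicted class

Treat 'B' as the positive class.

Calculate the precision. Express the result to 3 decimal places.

Precision = TP/(TP+FP) = 138/(138+22) = 138/160 = 0.863

0.863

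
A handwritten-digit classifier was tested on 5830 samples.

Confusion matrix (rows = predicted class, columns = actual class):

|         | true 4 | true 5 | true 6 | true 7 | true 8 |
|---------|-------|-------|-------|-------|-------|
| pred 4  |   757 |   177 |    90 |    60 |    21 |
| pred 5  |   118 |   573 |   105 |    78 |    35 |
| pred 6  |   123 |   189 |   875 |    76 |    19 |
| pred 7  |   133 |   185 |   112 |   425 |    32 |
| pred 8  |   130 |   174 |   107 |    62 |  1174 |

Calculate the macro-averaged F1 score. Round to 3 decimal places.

Per-class F1 score (2·TP/(2·TP+FP+FN)):
  4: TP=757, FP=177+90+60+21=348, FN=118+123+133+130=504 → 1514/2366 = 0.6399
  5: TP=573, FP=118+105+78+35=336, FN=177+189+185+174=725 → 1146/2207 = 0.5193
  6: TP=875, FP=123+189+76+19=407, FN=90+105+112+107=414 → 1750/2571 = 0.6807
  7: TP=425, FP=133+185+112+32=462, FN=60+78+76+62=276 → 850/1588 = 0.5353
  8: TP=1174, FP=130+174+107+62=473, FN=21+35+19+32=107 → 2348/2928 = 0.8019
Macro-F1 score = mean = (0.6399 + 0.5193 + 0.6807 + 0.5353 + 0.8019) / 5 = 0.635

0.635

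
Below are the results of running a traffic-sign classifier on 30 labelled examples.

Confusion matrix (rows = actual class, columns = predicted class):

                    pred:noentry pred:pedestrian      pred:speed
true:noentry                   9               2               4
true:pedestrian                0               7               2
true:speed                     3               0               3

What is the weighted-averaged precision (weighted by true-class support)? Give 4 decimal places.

0.6750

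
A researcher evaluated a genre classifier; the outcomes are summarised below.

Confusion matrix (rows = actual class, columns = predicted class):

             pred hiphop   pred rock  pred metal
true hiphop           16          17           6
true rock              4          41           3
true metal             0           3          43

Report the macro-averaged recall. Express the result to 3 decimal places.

0.733

Per-class recall (TP/(TP+FN)):
  hiphop: TP=16, FN=17+6=23 → 16/39 = 0.4103
  rock: TP=41, FN=4+3=7 → 41/48 = 0.8542
  metal: TP=43, FN=0+3=3 → 43/46 = 0.9348
Macro-recall = mean = (0.4103 + 0.8542 + 0.9348) / 3 = 0.733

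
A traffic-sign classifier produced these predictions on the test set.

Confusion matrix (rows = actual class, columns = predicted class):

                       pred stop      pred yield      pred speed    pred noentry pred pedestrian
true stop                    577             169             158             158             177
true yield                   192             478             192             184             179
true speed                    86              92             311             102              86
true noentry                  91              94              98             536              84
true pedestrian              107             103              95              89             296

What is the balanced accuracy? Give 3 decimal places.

0.468

Balanced accuracy = mean of per-class recall.
  stop: recall = 577/1239 = 0.4657
  yield: recall = 478/1225 = 0.3902
  speed: recall = 311/677 = 0.4594
  noentry: recall = 536/903 = 0.5936
  pedestrian: recall = 296/690 = 0.4290
Mean = (0.4657 + 0.3902 + 0.4594 + 0.5936 + 0.4290) / 5 = 0.468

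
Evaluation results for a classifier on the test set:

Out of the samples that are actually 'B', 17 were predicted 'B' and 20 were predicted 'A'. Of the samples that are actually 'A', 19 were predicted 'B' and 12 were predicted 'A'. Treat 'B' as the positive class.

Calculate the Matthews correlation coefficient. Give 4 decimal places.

MCC = (TP·TN − FP·FN) / √((TP+FP)(TP+FN)(TN+FP)(TN+FN))
Numerator = 17·12 − 19·20 = -176
Denominator = √(36·37·31·32) = √1321344 = 1149.4973
MCC = -176 / 1149.4973 = -0.1531

-0.1531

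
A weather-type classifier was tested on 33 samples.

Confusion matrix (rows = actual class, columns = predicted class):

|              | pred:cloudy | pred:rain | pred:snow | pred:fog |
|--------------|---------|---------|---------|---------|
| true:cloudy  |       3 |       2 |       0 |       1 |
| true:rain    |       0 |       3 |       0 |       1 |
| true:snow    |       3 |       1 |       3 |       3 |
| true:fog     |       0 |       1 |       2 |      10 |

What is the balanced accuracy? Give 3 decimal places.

0.580

Balanced accuracy = mean of per-class recall.
  cloudy: recall = 3/6 = 0.5000
  rain: recall = 3/4 = 0.7500
  snow: recall = 3/10 = 0.3000
  fog: recall = 10/13 = 0.7692
Mean = (0.5000 + 0.7500 + 0.3000 + 0.7692) / 4 = 0.580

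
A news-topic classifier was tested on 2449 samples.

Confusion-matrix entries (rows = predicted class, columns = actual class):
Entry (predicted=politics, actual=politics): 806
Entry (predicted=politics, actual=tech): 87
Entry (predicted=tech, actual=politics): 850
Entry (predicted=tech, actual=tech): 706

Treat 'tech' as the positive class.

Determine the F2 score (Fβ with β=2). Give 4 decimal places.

0.7466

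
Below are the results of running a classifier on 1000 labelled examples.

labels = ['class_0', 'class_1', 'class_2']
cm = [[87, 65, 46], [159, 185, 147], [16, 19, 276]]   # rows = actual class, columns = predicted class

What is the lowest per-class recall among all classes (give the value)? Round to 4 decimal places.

Per-class recall (TP/(TP+FN)):
  class_0: TP=87, FN=65+46=111 → 87/198 = 0.43939
  class_1: TP=185, FN=159+147=306 → 185/491 = 0.37678
  class_2: TP=276, FN=16+19=35 → 276/311 = 0.88746
Lowest is class 'class_1' with recall = 0.3768.

0.3768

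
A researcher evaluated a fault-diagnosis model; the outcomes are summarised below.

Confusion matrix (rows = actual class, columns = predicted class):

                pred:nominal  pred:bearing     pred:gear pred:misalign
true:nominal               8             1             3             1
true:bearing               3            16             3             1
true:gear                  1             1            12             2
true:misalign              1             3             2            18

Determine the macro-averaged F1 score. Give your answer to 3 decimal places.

Per-class F1 score (2·TP/(2·TP+FP+FN)):
  nominal: TP=8, FP=3+1+1=5, FN=1+3+1=5 → 16/26 = 0.6154
  bearing: TP=16, FP=1+1+3=5, FN=3+3+1=7 → 32/44 = 0.7273
  gear: TP=12, FP=3+3+2=8, FN=1+1+2=4 → 24/36 = 0.6667
  misalign: TP=18, FP=1+1+2=4, FN=1+3+2=6 → 36/46 = 0.7826
Macro-F1 score = mean = (0.6154 + 0.7273 + 0.6667 + 0.7826) / 4 = 0.698

0.698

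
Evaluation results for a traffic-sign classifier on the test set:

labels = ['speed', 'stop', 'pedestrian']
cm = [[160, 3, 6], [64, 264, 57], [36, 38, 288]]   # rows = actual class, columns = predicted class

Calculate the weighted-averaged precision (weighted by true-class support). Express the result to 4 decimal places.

0.8016

Per-class precision (TP/(TP+FP)):
  speed: TP=160, FP=64+36=100 → 160/260 = 0.61538
  stop: TP=264, FP=3+38=41 → 264/305 = 0.86557
  pedestrian: TP=288, FP=6+57=63 → 288/351 = 0.82051
Weighted-precision = Σ (supportᵢ/N)·precisionᵢ with N=916: (169/916)·0.61538 + (385/916)·0.86557 + (362/916)·0.82051 = 0.8016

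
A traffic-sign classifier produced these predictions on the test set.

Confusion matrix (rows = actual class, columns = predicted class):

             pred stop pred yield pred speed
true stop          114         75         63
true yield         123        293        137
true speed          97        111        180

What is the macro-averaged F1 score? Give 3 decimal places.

Per-class F1 score (2·TP/(2·TP+FP+FN)):
  stop: TP=114, FP=123+97=220, FN=75+63=138 → 228/586 = 0.3891
  yield: TP=293, FP=75+111=186, FN=123+137=260 → 586/1032 = 0.5678
  speed: TP=180, FP=63+137=200, FN=97+111=208 → 360/768 = 0.4688
Macro-F1 score = mean = (0.3891 + 0.5678 + 0.4688) / 3 = 0.475

0.475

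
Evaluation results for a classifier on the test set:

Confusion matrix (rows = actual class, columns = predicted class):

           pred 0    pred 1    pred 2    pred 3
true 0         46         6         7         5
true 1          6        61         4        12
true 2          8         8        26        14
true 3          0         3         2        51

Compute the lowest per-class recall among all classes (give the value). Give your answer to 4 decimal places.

0.4643

Per-class recall (TP/(TP+FN)):
  0: TP=46, FN=6+7+5=18 → 46/64 = 0.71875
  1: TP=61, FN=6+4+12=22 → 61/83 = 0.73494
  2: TP=26, FN=8+8+14=30 → 26/56 = 0.46429
  3: TP=51, FN=0+3+2=5 → 51/56 = 0.91071
Lowest is class '2' with recall = 0.4643.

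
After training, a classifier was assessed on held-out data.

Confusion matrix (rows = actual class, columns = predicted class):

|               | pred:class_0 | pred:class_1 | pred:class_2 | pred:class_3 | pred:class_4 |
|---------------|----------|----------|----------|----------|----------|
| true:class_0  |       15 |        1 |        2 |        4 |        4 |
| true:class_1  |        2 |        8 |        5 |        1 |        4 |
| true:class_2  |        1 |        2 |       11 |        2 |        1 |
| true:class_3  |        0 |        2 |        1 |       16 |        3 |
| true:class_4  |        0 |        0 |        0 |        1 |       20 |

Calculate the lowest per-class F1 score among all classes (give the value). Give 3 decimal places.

0.485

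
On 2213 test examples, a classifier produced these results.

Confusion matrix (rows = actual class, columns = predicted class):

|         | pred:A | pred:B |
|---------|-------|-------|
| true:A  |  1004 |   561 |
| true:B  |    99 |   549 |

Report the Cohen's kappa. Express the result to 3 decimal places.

0.404

Observed agreement pₒ = trace/N = 1553/2213 = 0.7018
Expected agreement pₑ = Σ (rowᵢ·colᵢ)/N² = (1565·1103 + 648·1110)/2213² = 0.4993
κ = (pₒ − pₑ)/(1 − pₑ) = (0.7018 − 0.4993)/(1 − 0.4993) = 0.404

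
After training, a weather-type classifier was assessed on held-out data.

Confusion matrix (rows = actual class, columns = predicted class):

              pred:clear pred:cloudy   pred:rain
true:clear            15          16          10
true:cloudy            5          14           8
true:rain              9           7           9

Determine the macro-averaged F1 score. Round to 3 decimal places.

0.404

Per-class F1 score (2·TP/(2·TP+FP+FN)):
  clear: TP=15, FP=5+9=14, FN=16+10=26 → 30/70 = 0.4286
  cloudy: TP=14, FP=16+7=23, FN=5+8=13 → 28/64 = 0.4375
  rain: TP=9, FP=10+8=18, FN=9+7=16 → 18/52 = 0.3462
Macro-F1 score = mean = (0.4286 + 0.4375 + 0.3462) / 3 = 0.404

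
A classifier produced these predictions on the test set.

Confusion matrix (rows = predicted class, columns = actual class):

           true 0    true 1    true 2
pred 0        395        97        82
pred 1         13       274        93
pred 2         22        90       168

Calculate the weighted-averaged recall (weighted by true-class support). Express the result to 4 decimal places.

0.6783

Per-class recall (TP/(TP+FN)):
  0: TP=395, FN=13+22=35 → 395/430 = 0.91860
  1: TP=274, FN=97+90=187 → 274/461 = 0.59436
  2: TP=168, FN=82+93=175 → 168/343 = 0.48980
Weighted-recall = Σ (supportᵢ/N)·recallᵢ with N=1234: (430/1234)·0.91860 + (461/1234)·0.59436 + (343/1234)·0.48980 = 0.6783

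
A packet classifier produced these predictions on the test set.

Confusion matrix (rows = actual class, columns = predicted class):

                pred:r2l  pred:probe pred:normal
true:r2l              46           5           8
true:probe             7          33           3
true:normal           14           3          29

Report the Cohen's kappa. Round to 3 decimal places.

Observed agreement pₒ = trace/N = 108/148 = 0.7297
Expected agreement pₑ = Σ (rowᵢ·colᵢ)/N² = (59·67 + 43·41 + 46·40)/148² = 0.3450
κ = (pₒ − pₑ)/(1 − pₑ) = (0.7297 − 0.3450)/(1 − 0.3450) = 0.587

0.587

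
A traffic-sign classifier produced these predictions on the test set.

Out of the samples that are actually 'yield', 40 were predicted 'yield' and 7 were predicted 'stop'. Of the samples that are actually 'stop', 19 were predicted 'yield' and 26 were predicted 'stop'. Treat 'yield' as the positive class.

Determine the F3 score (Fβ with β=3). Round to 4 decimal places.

Fβ = (1+β²)·TP / ((1+β²)·TP + β²·FN + FP), with β²=9
= 10·40 / (10·40 + 9·7 + 19) = 0.8299

0.8299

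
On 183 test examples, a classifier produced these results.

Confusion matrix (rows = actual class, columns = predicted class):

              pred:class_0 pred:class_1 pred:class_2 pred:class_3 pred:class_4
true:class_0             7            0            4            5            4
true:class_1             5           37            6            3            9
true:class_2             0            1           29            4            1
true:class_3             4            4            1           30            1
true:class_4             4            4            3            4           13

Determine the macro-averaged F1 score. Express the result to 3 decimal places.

Per-class F1 score (2·TP/(2·TP+FP+FN)):
  class_0: TP=7, FP=5+0+4+4=13, FN=0+4+5+4=13 → 14/40 = 0.3500
  class_1: TP=37, FP=0+1+4+4=9, FN=5+6+3+9=23 → 74/106 = 0.6981
  class_2: TP=29, FP=4+6+1+3=14, FN=0+1+4+1=6 → 58/78 = 0.7436
  class_3: TP=30, FP=5+3+4+4=16, FN=4+4+1+1=10 → 60/86 = 0.6977
  class_4: TP=13, FP=4+9+1+1=15, FN=4+4+3+4=15 → 26/56 = 0.4643
Macro-F1 score = mean = (0.3500 + 0.6981 + 0.7436 + 0.6977 + 0.4643) / 5 = 0.591

0.591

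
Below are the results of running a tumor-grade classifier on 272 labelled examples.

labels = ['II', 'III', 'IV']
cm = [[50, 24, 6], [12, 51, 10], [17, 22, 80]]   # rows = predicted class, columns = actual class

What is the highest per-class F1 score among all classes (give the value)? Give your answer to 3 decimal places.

0.744

Per-class F1 score (2·TP/(2·TP+FP+FN)):
  II: TP=50, FP=24+6=30, FN=12+17=29 → 100/159 = 0.6289
  III: TP=51, FP=12+10=22, FN=24+22=46 → 102/170 = 0.6000
  IV: TP=80, FP=17+22=39, FN=6+10=16 → 160/215 = 0.7442
Highest is class 'IV' with F1 score = 0.744.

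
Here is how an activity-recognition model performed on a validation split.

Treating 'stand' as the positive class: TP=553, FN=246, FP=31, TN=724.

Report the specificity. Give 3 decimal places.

Specificity = TN/(TN+FP) = 724/(724+31) = 0.959

0.959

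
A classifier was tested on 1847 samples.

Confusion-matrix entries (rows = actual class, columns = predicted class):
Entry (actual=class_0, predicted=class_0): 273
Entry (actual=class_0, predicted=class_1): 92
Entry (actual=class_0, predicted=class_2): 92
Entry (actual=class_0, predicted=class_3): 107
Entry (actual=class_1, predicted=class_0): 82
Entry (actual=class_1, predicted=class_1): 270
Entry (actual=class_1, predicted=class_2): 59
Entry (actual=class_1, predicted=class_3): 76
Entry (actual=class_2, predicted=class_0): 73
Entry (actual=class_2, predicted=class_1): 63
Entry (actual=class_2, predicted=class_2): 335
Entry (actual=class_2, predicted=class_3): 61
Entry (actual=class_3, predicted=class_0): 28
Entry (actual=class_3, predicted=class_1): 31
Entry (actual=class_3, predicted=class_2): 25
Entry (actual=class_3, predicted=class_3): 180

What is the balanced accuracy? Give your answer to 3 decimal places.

0.587

Balanced accuracy = mean of per-class recall.
  class_0: recall = 273/564 = 0.4840
  class_1: recall = 270/487 = 0.5544
  class_2: recall = 335/532 = 0.6297
  class_3: recall = 180/264 = 0.6818
Mean = (0.4840 + 0.5544 + 0.6297 + 0.6818) / 4 = 0.587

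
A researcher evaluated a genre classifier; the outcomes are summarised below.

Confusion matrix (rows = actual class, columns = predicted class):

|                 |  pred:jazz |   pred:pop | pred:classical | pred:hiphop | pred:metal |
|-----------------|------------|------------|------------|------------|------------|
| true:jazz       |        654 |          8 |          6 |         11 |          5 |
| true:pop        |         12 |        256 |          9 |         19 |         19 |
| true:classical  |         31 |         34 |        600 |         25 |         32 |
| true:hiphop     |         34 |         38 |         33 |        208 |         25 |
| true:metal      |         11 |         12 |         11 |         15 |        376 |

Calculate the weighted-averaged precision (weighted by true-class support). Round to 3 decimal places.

0.843

Per-class precision (TP/(TP+FP)):
  jazz: TP=654, FP=12+31+34+11=88 → 654/742 = 0.8814
  pop: TP=256, FP=8+34+38+12=92 → 256/348 = 0.7356
  classical: TP=600, FP=6+9+33+11=59 → 600/659 = 0.9105
  hiphop: TP=208, FP=11+19+25+15=70 → 208/278 = 0.7482
  metal: TP=376, FP=5+19+32+25=81 → 376/457 = 0.8228
Weighted-precision = Σ (supportᵢ/N)·precisionᵢ with N=2484: (684/2484)·0.8814 + (315/2484)·0.7356 + (722/2484)·0.9105 + (338/2484)·0.7482 + (425/2484)·0.8228 = 0.843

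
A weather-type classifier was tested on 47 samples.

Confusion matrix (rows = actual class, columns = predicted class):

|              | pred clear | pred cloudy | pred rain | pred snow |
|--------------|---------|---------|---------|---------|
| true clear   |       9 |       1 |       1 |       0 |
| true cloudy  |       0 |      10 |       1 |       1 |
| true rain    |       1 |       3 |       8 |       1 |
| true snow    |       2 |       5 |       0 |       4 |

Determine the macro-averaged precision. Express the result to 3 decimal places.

0.686

Per-class precision (TP/(TP+FP)):
  clear: TP=9, FP=0+1+2=3 → 9/12 = 0.7500
  cloudy: TP=10, FP=1+3+5=9 → 10/19 = 0.5263
  rain: TP=8, FP=1+1+0=2 → 8/10 = 0.8000
  snow: TP=4, FP=0+1+1=2 → 4/6 = 0.6667
Macro-precision = mean = (0.7500 + 0.5263 + 0.8000 + 0.6667) / 4 = 0.686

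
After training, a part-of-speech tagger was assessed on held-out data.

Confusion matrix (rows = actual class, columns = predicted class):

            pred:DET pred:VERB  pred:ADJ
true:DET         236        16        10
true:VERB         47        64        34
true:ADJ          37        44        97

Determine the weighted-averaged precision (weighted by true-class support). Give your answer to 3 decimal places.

0.668

Per-class precision (TP/(TP+FP)):
  DET: TP=236, FP=47+37=84 → 236/320 = 0.7375
  VERB: TP=64, FP=16+44=60 → 64/124 = 0.5161
  ADJ: TP=97, FP=10+34=44 → 97/141 = 0.6879
Weighted-precision = Σ (supportᵢ/N)·precisionᵢ with N=585: (262/585)·0.7375 + (145/585)·0.5161 + (178/585)·0.6879 = 0.668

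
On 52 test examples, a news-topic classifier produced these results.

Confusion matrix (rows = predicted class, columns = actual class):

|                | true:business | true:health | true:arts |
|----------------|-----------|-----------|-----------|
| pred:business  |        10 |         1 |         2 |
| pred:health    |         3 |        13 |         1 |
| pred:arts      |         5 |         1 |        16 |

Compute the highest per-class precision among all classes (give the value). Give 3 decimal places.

Per-class precision (TP/(TP+FP)):
  business: TP=10, FP=1+2=3 → 10/13 = 0.7692
  health: TP=13, FP=3+1=4 → 13/17 = 0.7647
  arts: TP=16, FP=5+1=6 → 16/22 = 0.7273
Highest is class 'business' with precision = 0.769.

0.769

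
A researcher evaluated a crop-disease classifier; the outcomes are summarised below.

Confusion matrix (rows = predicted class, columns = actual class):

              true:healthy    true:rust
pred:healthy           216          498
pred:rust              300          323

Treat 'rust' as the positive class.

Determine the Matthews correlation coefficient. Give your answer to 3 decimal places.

MCC = (TP·TN − FP·FN) / √((TP+FP)(TP+FN)(TN+FP)(TN+FN))
Numerator = 323·216 − 300·498 = -79632
Denominator = √(623·821·516·714) = √188442612792 = 434099.7729
MCC = -79632 / 434099.7729 = -0.183

-0.183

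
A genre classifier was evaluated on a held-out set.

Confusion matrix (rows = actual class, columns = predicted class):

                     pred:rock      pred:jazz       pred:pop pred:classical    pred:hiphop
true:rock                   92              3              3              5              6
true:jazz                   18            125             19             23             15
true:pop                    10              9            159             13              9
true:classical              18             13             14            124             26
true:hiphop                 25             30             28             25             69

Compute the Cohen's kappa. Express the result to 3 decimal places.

0.556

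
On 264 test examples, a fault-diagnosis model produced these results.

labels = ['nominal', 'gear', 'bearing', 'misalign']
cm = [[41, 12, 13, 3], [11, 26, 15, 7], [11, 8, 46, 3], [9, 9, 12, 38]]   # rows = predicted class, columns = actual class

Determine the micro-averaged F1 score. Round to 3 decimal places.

Micro-averaging pools counts across classes: ΣTP=151, ΣFP=113, ΣFN=113.
Micro-F1 score = 2·TP/(2·TP+FP+FN) on pooled counts = 0.572 (equals overall accuracy in single-label multiclass).

0.572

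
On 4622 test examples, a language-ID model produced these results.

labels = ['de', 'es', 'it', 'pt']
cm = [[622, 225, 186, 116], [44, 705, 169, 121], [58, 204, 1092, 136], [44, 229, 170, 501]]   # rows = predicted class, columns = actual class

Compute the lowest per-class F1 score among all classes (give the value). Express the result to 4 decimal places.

Per-class F1 score (2·TP/(2·TP+FP+FN)):
  de: TP=622, FP=225+186+116=527, FN=44+58+44=146 → 1244/1917 = 0.64893
  es: TP=705, FP=44+169+121=334, FN=225+204+229=658 → 1410/2402 = 0.58701
  it: TP=1092, FP=58+204+136=398, FN=186+169+170=525 → 2184/3107 = 0.70293
  pt: TP=501, FP=44+229+170=443, FN=116+121+136=373 → 1002/1818 = 0.55116
Lowest is class 'pt' with F1 score = 0.5512.

0.5512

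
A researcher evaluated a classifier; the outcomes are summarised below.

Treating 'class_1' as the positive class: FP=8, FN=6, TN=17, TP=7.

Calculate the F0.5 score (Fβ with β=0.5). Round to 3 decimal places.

Fβ = (1+β²)·TP / ((1+β²)·TP + β²·FN + FP), with β²=1/4
= 1.25·7 / (1.25·7 + 0.25·6 + 8) = 0.479

0.479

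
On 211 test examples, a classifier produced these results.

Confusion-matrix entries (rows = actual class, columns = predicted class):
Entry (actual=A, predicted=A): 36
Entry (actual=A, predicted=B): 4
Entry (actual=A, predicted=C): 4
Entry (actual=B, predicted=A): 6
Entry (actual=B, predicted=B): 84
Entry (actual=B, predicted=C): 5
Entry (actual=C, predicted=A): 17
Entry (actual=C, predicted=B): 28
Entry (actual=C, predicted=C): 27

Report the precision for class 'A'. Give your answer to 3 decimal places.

0.610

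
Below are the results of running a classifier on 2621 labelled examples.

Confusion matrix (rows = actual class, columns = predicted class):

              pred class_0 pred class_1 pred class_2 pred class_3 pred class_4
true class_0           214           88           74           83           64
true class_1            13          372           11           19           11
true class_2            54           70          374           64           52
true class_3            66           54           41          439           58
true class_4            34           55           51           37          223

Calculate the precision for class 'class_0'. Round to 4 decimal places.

One-vs-rest for 'class_0': TP = diagonal; FP = other classes predicted 'class_0'; FN = 'class_0' predicted as other.
precision = TP/(TP+FP).
class_0: TP=214, FP=13+54+66+34=167 → 214/381 = 0.56168

0.5617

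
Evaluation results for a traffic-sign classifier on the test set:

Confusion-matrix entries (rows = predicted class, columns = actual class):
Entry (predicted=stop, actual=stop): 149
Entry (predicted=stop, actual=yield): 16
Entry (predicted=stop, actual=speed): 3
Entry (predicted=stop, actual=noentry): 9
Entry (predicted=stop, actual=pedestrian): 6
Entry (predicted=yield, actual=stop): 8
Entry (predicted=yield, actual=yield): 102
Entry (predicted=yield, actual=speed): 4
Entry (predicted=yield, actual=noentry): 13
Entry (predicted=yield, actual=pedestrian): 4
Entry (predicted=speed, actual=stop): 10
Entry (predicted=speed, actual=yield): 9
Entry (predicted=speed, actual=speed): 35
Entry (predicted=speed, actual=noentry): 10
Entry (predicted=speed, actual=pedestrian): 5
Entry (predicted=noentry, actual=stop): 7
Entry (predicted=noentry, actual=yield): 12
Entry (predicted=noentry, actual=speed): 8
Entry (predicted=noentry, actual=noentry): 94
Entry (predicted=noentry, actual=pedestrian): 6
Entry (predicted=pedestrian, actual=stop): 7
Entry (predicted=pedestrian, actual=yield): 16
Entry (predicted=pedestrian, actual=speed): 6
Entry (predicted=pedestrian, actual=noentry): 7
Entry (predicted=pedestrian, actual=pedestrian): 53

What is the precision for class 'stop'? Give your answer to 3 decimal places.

0.814

Take TP from the diagonal, FP from the rest of the 'stop' prediction marginal, FN from the rest of the 'stop' actual marginal.
precision = TP/(TP+FP).
stop: TP=149, FP=16+3+9+6=34 → 149/183 = 0.8142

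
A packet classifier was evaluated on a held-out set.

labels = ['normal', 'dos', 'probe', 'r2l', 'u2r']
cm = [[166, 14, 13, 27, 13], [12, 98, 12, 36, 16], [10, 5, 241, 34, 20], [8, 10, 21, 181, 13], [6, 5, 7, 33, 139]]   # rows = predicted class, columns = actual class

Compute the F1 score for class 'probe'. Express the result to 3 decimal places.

Take TP from the diagonal, FP from the rest of the 'probe' prediction marginal, FN from the rest of the 'probe' actual marginal.
F1 score = 2·TP/(2·TP+FP+FN).
probe: TP=241, FP=10+5+34+20=69, FN=13+12+21+7=53 → 482/604 = 0.7980

0.798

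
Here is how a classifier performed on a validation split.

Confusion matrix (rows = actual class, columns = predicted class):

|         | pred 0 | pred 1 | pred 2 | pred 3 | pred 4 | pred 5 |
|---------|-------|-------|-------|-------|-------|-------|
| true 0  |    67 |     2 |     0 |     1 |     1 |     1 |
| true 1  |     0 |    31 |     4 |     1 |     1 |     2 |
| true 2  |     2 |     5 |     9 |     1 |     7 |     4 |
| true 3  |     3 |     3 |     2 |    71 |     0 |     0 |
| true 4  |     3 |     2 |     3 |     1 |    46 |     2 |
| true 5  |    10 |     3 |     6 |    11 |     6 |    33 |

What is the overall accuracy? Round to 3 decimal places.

Accuracy = trace / total = (67+31+9+71+46+33=257) / 344 = 257/344 = 0.747

0.747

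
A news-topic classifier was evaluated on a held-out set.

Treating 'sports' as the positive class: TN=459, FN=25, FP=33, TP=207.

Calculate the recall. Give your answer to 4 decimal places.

Recall = TP/(TP+FN) = 207/(207+25) = 207/232 = 0.8922

0.8922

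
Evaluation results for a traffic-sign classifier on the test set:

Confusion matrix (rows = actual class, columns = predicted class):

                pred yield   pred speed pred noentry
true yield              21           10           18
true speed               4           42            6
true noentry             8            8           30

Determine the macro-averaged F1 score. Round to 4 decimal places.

Per-class F1 score (2·TP/(2·TP+FP+FN)):
  yield: TP=21, FP=4+8=12, FN=10+18=28 → 42/82 = 0.51220
  speed: TP=42, FP=10+8=18, FN=4+6=10 → 84/112 = 0.75000
  noentry: TP=30, FP=18+6=24, FN=8+8=16 → 60/100 = 0.60000
Macro-F1 score = mean = (0.51220 + 0.75000 + 0.60000) / 3 = 0.6207

0.6207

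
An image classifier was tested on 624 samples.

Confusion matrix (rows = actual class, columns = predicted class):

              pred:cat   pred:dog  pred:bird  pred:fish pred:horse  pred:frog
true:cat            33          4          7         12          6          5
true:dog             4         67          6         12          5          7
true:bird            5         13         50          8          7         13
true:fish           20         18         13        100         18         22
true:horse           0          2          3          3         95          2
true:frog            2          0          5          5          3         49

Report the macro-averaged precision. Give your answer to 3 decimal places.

0.613

Per-class precision (TP/(TP+FP)):
  cat: TP=33, FP=4+5+20+0+2=31 → 33/64 = 0.5156
  dog: TP=67, FP=4+13+18+2+0=37 → 67/104 = 0.6442
  bird: TP=50, FP=7+6+13+3+5=34 → 50/84 = 0.5952
  fish: TP=100, FP=12+12+8+3+5=40 → 100/140 = 0.7143
  horse: TP=95, FP=6+5+7+18+3=39 → 95/134 = 0.7090
  frog: TP=49, FP=5+7+13+22+2=49 → 49/98 = 0.5000
Macro-precision = mean = (0.5156 + 0.6442 + 0.5952 + 0.7143 + 0.7090 + 0.5000) / 6 = 0.613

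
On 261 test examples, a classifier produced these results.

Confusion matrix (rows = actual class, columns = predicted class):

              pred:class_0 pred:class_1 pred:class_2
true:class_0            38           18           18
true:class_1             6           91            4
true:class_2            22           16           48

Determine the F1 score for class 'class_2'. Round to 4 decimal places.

0.6154

One-vs-rest for 'class_2': TP = diagonal; FP = other classes predicted 'class_2'; FN = 'class_2' predicted as other.
F1 score = 2·TP/(2·TP+FP+FN).
class_2: TP=48, FP=18+4=22, FN=22+16=38 → 96/156 = 0.61538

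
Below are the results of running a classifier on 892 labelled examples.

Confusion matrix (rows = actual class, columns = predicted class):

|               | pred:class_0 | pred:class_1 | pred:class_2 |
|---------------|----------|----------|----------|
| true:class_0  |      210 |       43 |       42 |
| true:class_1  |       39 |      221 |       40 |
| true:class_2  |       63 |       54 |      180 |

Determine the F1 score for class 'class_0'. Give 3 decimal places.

0.692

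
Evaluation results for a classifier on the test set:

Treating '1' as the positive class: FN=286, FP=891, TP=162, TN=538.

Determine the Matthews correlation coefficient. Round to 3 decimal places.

-0.225

MCC = (TP·TN − FP·FN) / √((TP+FP)(TP+FN)(TN+FP)(TN+FN))
Numerator = 162·538 − 891·286 = -167670
Denominator = √(1053·448·1429·824) = √555476673024 = 745303.0746
MCC = -167670 / 745303.0746 = -0.225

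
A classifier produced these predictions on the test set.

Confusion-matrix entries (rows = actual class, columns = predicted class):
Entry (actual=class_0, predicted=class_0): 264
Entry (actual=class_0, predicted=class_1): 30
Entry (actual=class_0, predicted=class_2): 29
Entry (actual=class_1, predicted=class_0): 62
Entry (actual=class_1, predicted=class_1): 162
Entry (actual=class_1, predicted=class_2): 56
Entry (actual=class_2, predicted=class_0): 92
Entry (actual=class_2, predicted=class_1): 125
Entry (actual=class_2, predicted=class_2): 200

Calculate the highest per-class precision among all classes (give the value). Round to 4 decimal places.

Per-class precision (TP/(TP+FP)):
  class_0: TP=264, FP=62+92=154 → 264/418 = 0.63158
  class_1: TP=162, FP=30+125=155 → 162/317 = 0.51104
  class_2: TP=200, FP=29+56=85 → 200/285 = 0.70175
Highest is class 'class_2' with precision = 0.7018.

0.7018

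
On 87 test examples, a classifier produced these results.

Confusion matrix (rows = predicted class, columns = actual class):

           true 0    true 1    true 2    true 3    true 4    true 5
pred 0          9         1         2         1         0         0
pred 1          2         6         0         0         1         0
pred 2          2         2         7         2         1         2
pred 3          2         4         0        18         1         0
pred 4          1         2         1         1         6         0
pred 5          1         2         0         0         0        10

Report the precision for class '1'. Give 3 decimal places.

One-vs-rest for '1': TP = diagonal; FP = other classes predicted '1'; FN = '1' predicted as other.
precision = TP/(TP+FP).
1: TP=6, FP=2+0+0+1+0=3 → 6/9 = 0.6667

0.667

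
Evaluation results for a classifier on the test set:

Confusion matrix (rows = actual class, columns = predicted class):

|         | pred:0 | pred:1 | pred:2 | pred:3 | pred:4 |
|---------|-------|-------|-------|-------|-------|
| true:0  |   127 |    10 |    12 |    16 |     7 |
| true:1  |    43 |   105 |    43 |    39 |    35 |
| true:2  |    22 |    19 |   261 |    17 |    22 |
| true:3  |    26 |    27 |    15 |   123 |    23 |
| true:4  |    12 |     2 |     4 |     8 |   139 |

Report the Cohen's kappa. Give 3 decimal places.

0.562

Observed agreement pₒ = trace/N = 755/1157 = 0.6525
Expected agreement pₑ = Σ (rowᵢ·colᵢ)/N² = (172·230 + 265·163 + 341·335 + 214·203 + 165·226)/1157² = 0.2075
κ = (pₒ − pₑ)/(1 − pₑ) = (0.6525 − 0.2075)/(1 − 0.2075) = 0.562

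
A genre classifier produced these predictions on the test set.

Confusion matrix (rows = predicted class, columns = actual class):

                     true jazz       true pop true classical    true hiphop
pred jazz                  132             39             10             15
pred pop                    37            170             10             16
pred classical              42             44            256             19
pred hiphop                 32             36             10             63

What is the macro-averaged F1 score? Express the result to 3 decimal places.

0.635

Per-class F1 score (2·TP/(2·TP+FP+FN)):
  jazz: TP=132, FP=39+10+15=64, FN=37+42+32=111 → 264/439 = 0.6014
  pop: TP=170, FP=37+10+16=63, FN=39+44+36=119 → 340/522 = 0.6513
  classical: TP=256, FP=42+44+19=105, FN=10+10+10=30 → 512/647 = 0.7913
  hiphop: TP=63, FP=32+36+10=78, FN=15+16+19=50 → 126/254 = 0.4961
Macro-F1 score = mean = (0.6014 + 0.6513 + 0.7913 + 0.4961) / 4 = 0.635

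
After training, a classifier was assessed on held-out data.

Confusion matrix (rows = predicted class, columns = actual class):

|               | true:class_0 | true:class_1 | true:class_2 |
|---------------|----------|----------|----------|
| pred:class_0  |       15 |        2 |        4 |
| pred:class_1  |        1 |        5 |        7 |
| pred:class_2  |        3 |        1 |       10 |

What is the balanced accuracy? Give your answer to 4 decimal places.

0.6302

Balanced accuracy = mean of per-class recall.
  class_0: recall = 15/19 = 0.78947
  class_1: recall = 5/8 = 0.62500
  class_2: recall = 10/21 = 0.47619
Mean = (0.78947 + 0.62500 + 0.47619) / 3 = 0.6302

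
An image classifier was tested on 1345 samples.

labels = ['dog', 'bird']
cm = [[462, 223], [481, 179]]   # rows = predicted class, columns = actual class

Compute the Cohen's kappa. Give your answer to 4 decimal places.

Observed agreement pₒ = trace/N = 641/1345 = 0.47658
Expected agreement pₑ = Σ (rowᵢ·colᵢ)/N² = (943·685 + 402·660)/1345² = 0.50374
κ = (pₒ − pₑ)/(1 − pₑ) = (0.47658 − 0.50374)/(1 − 0.50374) = -0.0547

-0.0547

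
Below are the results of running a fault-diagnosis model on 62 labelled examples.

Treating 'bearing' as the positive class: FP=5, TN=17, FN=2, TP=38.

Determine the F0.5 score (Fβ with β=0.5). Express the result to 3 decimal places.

Fβ = (1+β²)·TP / ((1+β²)·TP + β²·FN + FP), with β²=1/4
= 1.25·38 / (1.25·38 + 0.25·2 + 5) = 0.896

0.896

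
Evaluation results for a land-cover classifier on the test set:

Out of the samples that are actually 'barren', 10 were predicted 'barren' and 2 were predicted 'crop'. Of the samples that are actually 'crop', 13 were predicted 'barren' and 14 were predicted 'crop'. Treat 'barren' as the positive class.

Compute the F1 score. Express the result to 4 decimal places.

0.5714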